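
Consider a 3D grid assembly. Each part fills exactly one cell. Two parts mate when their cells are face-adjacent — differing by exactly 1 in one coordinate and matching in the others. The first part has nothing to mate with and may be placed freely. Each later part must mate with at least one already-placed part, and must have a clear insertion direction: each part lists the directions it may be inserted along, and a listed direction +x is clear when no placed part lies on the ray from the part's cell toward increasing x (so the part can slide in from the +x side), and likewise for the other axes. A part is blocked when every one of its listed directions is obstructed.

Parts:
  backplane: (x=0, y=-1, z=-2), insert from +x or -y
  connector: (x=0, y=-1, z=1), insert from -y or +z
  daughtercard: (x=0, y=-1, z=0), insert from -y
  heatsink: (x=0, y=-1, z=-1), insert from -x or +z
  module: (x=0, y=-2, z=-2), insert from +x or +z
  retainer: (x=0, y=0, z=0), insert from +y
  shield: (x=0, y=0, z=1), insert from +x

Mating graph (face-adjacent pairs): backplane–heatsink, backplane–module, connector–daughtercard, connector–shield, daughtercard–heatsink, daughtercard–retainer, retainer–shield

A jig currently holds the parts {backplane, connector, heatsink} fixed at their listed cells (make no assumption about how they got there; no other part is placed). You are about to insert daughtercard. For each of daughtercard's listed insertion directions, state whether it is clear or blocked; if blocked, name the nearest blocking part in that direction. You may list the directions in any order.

-y: clear

-y: ray from daughtercard(0, -1, 0) has no placed part ⇒ clear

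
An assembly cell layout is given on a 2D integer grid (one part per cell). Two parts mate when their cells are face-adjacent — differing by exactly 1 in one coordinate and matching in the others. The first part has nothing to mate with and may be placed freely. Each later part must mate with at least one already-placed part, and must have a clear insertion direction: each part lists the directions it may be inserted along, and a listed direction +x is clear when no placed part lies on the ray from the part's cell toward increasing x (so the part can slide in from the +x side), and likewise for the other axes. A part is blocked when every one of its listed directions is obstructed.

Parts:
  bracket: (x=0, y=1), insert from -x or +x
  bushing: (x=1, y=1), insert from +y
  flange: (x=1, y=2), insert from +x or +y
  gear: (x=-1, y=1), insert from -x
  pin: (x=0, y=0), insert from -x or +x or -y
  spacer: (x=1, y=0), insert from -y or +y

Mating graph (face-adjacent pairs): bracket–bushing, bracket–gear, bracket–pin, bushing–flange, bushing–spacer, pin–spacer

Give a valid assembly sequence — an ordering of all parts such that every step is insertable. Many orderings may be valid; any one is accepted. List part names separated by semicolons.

1. bracket@(0, 1) [-x clear] — {bracket}
2. gear@(-1, 1) [-x clear] — {bracket, gear}
3. bushing@(1, 1) [+y clear] — {bracket, bushing, gear}
4. spacer@(1, 0) [-y clear] — {bracket, bushing, gear, spacer}
5. flange@(1, 2) [+x clear] — {bracket, bushing, flange, gear, spacer}
6. pin@(0, 0) [-x clear] — {bracket, bushing, flange, gear, pin, spacer}

bracket; gear; bushing; spacer; flange; pin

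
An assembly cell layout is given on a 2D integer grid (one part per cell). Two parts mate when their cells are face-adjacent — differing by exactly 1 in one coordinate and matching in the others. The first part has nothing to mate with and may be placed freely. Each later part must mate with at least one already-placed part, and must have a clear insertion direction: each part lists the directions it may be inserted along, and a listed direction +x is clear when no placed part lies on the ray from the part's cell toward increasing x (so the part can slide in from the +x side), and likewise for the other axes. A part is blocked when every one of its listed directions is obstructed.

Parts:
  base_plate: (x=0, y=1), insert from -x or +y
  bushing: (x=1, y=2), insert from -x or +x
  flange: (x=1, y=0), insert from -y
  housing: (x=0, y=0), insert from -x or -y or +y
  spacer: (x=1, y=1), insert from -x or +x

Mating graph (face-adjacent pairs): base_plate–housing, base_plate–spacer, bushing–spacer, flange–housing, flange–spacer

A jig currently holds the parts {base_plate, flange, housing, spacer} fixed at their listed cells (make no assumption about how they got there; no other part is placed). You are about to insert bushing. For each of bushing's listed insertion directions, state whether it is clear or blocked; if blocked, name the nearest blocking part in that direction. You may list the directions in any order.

-x: ray from bushing(1, 2) has no placed part ⇒ clear
+x: ray from bushing(1, 2) has no placed part ⇒ clear

+x: clear; -x: clear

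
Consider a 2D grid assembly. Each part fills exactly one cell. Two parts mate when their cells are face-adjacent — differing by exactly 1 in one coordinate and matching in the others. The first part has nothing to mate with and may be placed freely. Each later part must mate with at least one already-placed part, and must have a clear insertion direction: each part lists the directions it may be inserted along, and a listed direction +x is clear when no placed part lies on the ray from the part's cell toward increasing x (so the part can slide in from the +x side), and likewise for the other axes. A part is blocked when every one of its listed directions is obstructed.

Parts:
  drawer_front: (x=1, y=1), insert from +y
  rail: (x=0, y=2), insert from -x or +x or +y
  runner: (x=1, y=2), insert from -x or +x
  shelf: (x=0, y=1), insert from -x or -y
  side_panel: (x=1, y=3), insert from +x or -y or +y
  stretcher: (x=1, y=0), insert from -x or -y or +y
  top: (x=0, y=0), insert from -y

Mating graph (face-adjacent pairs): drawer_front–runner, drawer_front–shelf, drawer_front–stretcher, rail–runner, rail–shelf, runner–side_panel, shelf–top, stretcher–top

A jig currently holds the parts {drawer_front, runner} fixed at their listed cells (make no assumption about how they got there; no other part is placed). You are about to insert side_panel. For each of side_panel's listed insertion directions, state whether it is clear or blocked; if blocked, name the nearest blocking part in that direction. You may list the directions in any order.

+x: ray from side_panel(1, 3) has no placed part ⇒ clear
-y: nearest on ray is runner@(1, 2) ⇒ blocked
+y: ray from side_panel(1, 3) has no placed part ⇒ clear

+x: clear; +y: clear; -y: blocked by runner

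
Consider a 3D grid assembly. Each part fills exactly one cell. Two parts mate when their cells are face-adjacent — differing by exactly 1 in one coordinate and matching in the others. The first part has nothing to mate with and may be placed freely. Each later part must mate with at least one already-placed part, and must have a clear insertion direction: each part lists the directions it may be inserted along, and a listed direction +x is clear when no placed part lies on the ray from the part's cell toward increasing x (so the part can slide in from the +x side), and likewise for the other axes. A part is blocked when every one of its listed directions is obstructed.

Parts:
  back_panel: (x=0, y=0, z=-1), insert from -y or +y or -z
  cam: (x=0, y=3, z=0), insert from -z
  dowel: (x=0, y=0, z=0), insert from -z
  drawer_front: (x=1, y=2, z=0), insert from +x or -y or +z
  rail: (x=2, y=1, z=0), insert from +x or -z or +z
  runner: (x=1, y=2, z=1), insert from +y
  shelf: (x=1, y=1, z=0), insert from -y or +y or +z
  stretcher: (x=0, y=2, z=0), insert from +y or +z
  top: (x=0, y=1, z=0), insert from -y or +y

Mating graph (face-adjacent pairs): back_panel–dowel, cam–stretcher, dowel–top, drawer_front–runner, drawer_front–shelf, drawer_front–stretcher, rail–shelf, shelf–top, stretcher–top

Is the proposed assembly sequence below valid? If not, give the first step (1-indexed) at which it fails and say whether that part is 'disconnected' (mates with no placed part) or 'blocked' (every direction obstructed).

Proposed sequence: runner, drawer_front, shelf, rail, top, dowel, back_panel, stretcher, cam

1. runner@(1, 2, 1) [+y clear] — {runner}
2. drawer_front@(1, 2, 0) [+x clear] — {drawer_front, runner}
3. shelf@(1, 1, 0) [-y clear] — {drawer_front, runner, shelf}
4. rail@(2, 1, 0) [+x clear] — {drawer_front, rail, runner, shelf}
5. top@(0, 1, 0) [-y clear] — {drawer_front, rail, runner, shelf, top}
6. dowel@(0, 0, 0) [-z clear] — {dowel, drawer_front, rail, runner, shelf, top}
7. back_panel@(0, 0, -1) [-y clear] — {back_panel, dowel, drawer_front, rail, runner, shelf, top}
8. stretcher@(0, 2, 0) [+y clear] — {back_panel, dowel, drawer_front, rail, runner, shelf, stretcher, top}
9. cam@(0, 3, 0) [-z clear] — {back_panel, cam, dowel, drawer_front, rail, runner, shelf, stretcher, top}

Valid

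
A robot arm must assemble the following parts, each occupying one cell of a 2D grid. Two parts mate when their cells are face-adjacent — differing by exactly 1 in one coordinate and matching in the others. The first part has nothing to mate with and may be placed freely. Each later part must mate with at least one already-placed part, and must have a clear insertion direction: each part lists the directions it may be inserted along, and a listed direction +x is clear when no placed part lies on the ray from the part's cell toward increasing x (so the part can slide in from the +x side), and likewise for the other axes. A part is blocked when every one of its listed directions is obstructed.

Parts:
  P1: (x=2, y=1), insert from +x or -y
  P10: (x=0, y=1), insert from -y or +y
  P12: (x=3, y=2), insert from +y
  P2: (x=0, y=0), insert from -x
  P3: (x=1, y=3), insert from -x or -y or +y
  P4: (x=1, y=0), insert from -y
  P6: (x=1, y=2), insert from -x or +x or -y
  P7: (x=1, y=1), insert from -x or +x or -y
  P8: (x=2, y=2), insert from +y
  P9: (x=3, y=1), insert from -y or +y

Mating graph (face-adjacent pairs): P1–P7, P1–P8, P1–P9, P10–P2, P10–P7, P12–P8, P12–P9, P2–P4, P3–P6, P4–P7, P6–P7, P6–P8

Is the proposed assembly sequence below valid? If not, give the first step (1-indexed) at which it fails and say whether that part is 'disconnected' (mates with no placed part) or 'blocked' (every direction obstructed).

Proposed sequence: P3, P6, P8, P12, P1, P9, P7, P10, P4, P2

Valid

1. P3@(1, 3) [-x clear] — {P3}
2. P6@(1, 2) [-x clear] — {P3, P6}
3. P8@(2, 2) [+y clear] — {P3, P6, P8}
4. P12@(3, 2) [+y clear] — {P12, P3, P6, P8}
5. P1@(2, 1) [+x clear] — {P1, P12, P3, P6, P8}
6. P9@(3, 1) [-y clear] — {P1, P12, P3, P6, P8, P9}
7. P7@(1, 1) [-x clear] — {P1, P12, P3, P6, P7, P8, P9}
8. P10@(0, 1) [-y clear] — {P1, P10, P12, P3, P6, P7, P8, P9}
9. P4@(1, 0) [-y clear] — {P1, P10, P12, P3, P4, P6, P7, P8, P9}
10. P2@(0, 0) [-x clear] — {P1, P10, P12, P2, P3, P4, P6, P7, P8, P9}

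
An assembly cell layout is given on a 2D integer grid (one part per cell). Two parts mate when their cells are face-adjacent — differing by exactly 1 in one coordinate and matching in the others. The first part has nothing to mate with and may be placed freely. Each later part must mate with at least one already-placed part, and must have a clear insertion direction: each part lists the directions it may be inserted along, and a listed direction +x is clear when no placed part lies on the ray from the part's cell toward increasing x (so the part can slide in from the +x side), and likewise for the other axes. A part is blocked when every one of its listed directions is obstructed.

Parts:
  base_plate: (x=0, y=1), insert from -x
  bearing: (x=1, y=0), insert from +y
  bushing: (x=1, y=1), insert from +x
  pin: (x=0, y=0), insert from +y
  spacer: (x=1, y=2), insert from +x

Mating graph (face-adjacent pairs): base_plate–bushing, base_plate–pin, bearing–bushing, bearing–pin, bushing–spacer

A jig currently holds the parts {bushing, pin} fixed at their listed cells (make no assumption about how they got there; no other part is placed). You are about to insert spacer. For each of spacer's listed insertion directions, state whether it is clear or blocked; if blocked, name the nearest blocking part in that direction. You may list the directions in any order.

+x: ray from spacer(1, 2) has no placed part ⇒ clear

+x: clear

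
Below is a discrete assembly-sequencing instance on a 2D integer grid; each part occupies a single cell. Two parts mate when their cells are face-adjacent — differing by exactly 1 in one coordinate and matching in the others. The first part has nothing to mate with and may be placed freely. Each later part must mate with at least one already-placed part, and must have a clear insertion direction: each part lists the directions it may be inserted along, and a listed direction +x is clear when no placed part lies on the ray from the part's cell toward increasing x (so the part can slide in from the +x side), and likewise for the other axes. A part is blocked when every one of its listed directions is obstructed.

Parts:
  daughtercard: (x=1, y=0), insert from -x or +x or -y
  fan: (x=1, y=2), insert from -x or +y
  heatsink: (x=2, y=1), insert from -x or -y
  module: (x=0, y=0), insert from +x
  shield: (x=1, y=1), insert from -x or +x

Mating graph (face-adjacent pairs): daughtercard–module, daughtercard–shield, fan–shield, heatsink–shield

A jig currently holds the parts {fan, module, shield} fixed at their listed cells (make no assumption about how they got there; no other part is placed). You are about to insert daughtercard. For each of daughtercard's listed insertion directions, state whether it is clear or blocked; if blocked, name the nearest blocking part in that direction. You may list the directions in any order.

+x: clear; -x: blocked by module; -y: clear

-x: nearest on ray is module@(0, 0) ⇒ blocked
+x: ray from daughtercard(1, 0) has no placed part ⇒ clear
-y: ray from daughtercard(1, 0) has no placed part ⇒ clear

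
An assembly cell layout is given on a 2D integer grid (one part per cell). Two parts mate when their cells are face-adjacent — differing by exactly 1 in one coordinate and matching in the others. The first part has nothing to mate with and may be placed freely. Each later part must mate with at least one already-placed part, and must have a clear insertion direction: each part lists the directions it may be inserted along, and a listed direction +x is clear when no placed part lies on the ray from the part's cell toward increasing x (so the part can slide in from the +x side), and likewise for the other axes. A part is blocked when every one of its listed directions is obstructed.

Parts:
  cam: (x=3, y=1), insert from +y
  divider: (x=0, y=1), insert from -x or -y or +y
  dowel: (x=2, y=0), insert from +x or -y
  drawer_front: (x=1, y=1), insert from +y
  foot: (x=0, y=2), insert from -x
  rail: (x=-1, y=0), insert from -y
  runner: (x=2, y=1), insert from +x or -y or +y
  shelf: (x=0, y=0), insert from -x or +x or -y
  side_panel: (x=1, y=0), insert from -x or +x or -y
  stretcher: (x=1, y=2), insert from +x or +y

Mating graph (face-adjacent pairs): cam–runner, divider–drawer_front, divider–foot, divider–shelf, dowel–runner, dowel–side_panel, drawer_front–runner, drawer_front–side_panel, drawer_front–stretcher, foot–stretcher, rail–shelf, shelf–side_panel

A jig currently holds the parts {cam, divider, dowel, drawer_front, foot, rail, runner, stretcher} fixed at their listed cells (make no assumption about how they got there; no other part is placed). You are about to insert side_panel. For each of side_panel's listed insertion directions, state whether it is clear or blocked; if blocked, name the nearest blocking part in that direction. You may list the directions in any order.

-x: nearest on ray is rail@(-1, 0) ⇒ blocked
+x: nearest on ray is dowel@(2, 0) ⇒ blocked
-y: ray from side_panel(1, 0) has no placed part ⇒ clear

+x: blocked by dowel; -x: blocked by rail; -y: clear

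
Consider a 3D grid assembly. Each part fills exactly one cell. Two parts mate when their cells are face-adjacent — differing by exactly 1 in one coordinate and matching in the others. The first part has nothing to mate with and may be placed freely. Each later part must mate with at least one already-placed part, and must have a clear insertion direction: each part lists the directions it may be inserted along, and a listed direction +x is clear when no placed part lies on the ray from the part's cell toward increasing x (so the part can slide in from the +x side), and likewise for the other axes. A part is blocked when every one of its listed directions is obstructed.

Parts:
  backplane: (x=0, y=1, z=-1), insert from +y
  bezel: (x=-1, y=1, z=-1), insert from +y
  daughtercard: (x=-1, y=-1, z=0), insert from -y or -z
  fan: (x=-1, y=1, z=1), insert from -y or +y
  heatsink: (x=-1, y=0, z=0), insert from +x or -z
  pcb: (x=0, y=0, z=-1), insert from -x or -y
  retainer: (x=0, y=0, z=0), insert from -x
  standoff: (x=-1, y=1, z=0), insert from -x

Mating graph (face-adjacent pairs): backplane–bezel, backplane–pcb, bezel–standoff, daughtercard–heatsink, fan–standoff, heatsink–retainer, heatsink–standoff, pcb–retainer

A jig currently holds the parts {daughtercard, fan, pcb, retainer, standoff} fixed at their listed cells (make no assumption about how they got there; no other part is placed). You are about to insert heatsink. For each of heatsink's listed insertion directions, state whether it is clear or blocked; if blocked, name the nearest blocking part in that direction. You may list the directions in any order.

+x: nearest on ray is retainer@(0, 0, 0) ⇒ blocked
-z: ray from heatsink(-1, 0, 0) has no placed part ⇒ clear

+x: blocked by retainer; -z: clear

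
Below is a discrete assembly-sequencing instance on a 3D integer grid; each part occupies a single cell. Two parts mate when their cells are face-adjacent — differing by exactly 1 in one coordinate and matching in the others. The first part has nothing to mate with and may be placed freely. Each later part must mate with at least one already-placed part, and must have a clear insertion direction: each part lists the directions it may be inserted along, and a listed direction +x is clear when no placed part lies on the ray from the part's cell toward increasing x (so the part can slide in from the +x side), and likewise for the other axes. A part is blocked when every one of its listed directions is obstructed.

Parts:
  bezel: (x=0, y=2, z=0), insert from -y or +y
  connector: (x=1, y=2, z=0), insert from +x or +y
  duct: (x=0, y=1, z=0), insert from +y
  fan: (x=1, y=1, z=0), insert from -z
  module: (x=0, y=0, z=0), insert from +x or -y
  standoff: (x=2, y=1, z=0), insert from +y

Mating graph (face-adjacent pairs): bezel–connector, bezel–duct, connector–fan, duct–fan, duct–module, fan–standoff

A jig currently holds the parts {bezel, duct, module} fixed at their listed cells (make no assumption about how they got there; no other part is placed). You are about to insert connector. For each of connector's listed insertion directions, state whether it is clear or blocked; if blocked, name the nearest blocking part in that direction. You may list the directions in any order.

+x: ray from connector(1, 2, 0) has no placed part ⇒ clear
+y: ray from connector(1, 2, 0) has no placed part ⇒ clear

+x: clear; +y: clear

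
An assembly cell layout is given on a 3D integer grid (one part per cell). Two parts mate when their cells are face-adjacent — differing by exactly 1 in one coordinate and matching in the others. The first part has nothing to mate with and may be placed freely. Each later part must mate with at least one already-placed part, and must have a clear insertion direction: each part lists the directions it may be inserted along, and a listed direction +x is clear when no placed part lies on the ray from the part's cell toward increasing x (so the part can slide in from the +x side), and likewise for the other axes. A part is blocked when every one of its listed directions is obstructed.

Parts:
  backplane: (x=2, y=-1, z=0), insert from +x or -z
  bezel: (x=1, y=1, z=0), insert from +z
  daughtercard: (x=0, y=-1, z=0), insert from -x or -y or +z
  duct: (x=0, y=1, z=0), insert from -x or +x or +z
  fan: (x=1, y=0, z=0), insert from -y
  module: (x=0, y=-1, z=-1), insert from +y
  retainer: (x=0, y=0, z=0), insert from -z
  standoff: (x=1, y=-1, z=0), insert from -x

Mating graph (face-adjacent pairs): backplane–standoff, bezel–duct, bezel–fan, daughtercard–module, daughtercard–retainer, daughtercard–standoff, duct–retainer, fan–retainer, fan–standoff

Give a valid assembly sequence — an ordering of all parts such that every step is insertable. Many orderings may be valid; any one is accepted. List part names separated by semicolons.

1. retainer@(0, 0, 0) [-z clear] — {retainer}
2. fan@(1, 0, 0) [-y clear] — {fan, retainer}
3. duct@(0, 1, 0) [-x clear] — {duct, fan, retainer}
4. standoff@(1, -1, 0) [-x clear] — {duct, fan, retainer, standoff}
5. backplane@(2, -1, 0) [+x clear] — {backplane, duct, fan, retainer, standoff}
6. daughtercard@(0, -1, 0) [-x clear] — {backplane, daughtercard, duct, fan, retainer, standoff}
7. module@(0, -1, -1) [+y clear] — {backplane, daughtercard, duct, fan, module, retainer, standoff}
8. bezel@(1, 1, 0) [+z clear] — {backplane, bezel, daughtercard, duct, fan, module, retainer, standoff}

retainer; fan; duct; standoff; backplane; daughtercard; module; bezel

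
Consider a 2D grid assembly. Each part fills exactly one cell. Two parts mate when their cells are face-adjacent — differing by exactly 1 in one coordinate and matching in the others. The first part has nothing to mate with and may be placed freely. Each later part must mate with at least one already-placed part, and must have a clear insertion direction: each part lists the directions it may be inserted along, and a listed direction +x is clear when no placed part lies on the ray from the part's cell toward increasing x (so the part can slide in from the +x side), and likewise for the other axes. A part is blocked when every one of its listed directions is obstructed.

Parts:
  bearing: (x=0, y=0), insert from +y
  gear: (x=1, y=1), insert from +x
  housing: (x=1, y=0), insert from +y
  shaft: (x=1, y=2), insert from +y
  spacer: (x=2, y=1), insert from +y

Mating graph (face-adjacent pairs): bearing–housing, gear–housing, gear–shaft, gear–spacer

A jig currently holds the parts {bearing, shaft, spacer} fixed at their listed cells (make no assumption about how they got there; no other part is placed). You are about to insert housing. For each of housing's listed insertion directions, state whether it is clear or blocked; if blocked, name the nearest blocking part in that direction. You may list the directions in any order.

+y: blocked by shaft

+y: nearest on ray is shaft@(1, 2) ⇒ blocked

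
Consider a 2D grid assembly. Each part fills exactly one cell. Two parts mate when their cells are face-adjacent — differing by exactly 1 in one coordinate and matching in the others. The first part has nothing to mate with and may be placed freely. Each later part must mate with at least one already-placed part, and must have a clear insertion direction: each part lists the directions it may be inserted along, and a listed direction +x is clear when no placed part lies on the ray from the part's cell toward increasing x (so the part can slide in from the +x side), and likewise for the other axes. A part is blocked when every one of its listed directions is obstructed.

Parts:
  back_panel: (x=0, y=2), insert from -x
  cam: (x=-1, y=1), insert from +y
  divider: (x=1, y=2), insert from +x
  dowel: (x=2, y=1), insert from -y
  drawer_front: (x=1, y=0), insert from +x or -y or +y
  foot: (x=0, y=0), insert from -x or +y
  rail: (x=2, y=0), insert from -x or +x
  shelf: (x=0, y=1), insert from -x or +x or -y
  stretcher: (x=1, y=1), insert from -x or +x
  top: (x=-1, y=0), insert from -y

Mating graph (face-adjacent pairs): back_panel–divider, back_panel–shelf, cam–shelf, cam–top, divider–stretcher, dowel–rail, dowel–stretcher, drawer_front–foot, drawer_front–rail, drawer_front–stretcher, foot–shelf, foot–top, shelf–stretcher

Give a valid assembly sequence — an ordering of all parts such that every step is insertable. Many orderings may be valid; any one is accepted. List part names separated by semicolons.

stretcher; shelf; divider; dowel; rail; foot; top; cam; drawer_front; back_panel

1. stretcher@(1, 1) [-x clear] — {stretcher}
2. shelf@(0, 1) [-x clear] — {shelf, stretcher}
3. divider@(1, 2) [+x clear] — {divider, shelf, stretcher}
4. dowel@(2, 1) [-y clear] — {divider, dowel, shelf, stretcher}
5. rail@(2, 0) [-x clear] — {divider, dowel, rail, shelf, stretcher}
6. foot@(0, 0) [-x clear] — {divider, dowel, foot, rail, shelf, stretcher}
7. top@(-1, 0) [-y clear] — {divider, dowel, foot, rail, shelf, stretcher, top}
8. cam@(-1, 1) [+y clear] — {cam, divider, dowel, foot, rail, shelf, stretcher, top}
9. drawer_front@(1, 0) [-y clear] — {cam, divider, dowel, drawer_front, foot, rail, shelf, stretcher, top}
10. back_panel@(0, 2) [-x clear] — {back_panel, cam, divider, dowel, drawer_front, foot, rail, shelf, stretcher, top}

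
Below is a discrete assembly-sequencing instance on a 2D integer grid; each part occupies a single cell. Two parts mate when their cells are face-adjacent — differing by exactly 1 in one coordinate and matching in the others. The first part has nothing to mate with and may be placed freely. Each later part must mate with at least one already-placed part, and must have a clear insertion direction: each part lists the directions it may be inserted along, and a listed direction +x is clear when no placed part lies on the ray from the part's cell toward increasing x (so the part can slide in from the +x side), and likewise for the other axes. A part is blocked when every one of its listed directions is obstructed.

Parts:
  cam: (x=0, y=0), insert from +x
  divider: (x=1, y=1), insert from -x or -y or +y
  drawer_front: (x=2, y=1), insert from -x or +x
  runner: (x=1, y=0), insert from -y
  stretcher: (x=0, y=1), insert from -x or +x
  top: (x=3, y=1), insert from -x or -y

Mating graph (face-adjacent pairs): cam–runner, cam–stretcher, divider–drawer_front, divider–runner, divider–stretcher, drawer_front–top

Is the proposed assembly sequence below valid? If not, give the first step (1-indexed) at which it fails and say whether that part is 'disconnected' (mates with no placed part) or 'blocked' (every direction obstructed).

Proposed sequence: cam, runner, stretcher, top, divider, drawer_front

1. cam@(0, 0) [+x clear] — {cam}
2. runner@(1, 0) [-y clear] — {cam, runner}
3. stretcher@(0, 1) [-x clear] — {cam, runner, stretcher}
4. top@(3, 1) — no placed neighbour ⇒ disconnected

Invalid at step 4 (disconnected)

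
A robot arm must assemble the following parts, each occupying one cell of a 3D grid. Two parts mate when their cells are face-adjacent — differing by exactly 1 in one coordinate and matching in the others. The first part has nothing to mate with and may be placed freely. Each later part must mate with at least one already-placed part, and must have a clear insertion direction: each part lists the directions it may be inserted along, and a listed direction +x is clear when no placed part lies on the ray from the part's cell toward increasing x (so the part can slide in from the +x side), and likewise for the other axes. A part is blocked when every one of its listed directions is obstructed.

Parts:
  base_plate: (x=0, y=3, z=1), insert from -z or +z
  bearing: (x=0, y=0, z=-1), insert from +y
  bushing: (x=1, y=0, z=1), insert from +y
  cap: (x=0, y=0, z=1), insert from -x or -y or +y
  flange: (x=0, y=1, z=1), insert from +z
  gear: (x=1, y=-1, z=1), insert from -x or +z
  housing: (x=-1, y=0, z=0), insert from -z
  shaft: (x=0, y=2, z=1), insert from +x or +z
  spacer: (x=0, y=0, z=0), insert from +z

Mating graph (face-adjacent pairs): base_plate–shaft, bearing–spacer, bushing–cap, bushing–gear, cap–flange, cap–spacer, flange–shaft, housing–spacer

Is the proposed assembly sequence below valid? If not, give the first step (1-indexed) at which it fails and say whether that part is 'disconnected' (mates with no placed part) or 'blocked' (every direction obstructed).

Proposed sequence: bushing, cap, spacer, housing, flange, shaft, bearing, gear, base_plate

Invalid at step 3 (blocked)

1. bushing@(1, 0, 1) [+y clear] — {bushing}
2. cap@(0, 0, 1) [-x clear] — {bushing, cap}
3. spacer@(0, 0, 0) — +z all obstructed ⇒ blocked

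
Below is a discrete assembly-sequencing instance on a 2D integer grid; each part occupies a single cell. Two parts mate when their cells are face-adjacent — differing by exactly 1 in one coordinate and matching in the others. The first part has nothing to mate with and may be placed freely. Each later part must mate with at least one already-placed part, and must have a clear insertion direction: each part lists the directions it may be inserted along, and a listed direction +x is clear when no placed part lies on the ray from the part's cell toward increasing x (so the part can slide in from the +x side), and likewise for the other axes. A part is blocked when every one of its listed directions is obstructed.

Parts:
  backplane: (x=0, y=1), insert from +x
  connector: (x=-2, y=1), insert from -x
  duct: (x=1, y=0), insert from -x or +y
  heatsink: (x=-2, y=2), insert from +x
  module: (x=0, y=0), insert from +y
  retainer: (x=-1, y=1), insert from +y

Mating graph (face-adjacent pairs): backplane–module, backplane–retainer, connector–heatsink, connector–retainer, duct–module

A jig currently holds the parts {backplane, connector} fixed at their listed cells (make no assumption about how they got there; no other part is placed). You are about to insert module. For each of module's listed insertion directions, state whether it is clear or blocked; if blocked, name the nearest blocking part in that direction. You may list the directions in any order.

+y: nearest on ray is backplane@(0, 1) ⇒ blocked

+y: blocked by backplane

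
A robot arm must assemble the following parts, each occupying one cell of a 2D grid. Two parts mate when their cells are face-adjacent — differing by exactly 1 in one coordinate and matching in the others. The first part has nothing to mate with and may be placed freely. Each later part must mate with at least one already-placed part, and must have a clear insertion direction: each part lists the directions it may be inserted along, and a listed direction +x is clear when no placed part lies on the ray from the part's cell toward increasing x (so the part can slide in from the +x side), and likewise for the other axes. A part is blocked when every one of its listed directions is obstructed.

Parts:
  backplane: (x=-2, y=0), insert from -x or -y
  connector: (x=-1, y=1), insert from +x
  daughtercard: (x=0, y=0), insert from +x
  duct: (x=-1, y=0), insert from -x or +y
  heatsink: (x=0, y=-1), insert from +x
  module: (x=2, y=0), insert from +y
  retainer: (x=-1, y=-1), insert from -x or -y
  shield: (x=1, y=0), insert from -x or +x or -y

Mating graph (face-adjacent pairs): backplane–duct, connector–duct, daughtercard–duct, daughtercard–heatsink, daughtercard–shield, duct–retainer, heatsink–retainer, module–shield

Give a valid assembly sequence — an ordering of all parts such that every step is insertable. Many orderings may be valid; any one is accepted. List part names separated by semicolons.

heatsink; daughtercard; retainer; shield; module; duct; connector; backplane

1. heatsink@(0, -1) [+x clear] — {heatsink}
2. daughtercard@(0, 0) [+x clear] — {daughtercard, heatsink}
3. retainer@(-1, -1) [-x clear] — {daughtercard, heatsink, retainer}
4. shield@(1, 0) [+x clear] — {daughtercard, heatsink, retainer, shield}
5. module@(2, 0) [+y clear] — {daughtercard, heatsink, module, retainer, shield}
6. duct@(-1, 0) [-x clear] — {daughtercard, duct, heatsink, module, retainer, shield}
7. connector@(-1, 1) [+x clear] — {connector, daughtercard, duct, heatsink, module, retainer, shield}
8. backplane@(-2, 0) [-x clear] — {backplane, connector, daughtercard, duct, heatsink, module, retainer, shield}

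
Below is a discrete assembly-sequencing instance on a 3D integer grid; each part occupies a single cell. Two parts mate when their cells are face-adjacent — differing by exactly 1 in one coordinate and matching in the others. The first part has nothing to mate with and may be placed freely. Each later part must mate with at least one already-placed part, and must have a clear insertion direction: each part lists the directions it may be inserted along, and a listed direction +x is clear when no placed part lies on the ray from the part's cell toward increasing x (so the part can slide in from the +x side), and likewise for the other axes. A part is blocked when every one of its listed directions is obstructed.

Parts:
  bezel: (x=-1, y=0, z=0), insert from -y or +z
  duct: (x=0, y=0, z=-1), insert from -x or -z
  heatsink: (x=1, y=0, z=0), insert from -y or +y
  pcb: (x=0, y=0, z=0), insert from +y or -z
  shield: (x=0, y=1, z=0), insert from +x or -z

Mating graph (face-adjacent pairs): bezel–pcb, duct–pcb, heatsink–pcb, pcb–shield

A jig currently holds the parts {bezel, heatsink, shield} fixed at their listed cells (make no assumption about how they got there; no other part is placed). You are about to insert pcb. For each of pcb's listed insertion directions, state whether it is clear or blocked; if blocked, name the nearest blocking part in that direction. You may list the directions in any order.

+y: blocked by shield; -z: clear

+y: nearest on ray is shield@(0, 1, 0) ⇒ blocked
-z: ray from pcb(0, 0, 0) has no placed part ⇒ clear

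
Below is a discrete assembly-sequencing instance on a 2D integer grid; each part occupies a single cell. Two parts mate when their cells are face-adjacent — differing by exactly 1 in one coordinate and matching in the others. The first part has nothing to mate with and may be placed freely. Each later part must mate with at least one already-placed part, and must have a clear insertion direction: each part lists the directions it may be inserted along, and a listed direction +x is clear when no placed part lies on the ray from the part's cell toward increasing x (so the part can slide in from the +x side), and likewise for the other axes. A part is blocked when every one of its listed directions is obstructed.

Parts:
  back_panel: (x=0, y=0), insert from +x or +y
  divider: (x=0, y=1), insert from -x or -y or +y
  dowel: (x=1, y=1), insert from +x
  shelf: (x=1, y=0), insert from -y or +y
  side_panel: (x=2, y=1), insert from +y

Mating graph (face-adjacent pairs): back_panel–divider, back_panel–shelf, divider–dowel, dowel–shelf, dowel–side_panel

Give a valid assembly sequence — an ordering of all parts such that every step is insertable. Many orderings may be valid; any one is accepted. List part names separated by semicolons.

1. dowel@(1, 1) [+x clear] — {dowel}
2. divider@(0, 1) [-x clear] — {divider, dowel}
3. side_panel@(2, 1) [+y clear] — {divider, dowel, side_panel}
4. back_panel@(0, 0) [+x clear] — {back_panel, divider, dowel, side_panel}
5. shelf@(1, 0) [-y clear] — {back_panel, divider, dowel, shelf, side_panel}

dowel; divider; side_panel; back_panel; shelf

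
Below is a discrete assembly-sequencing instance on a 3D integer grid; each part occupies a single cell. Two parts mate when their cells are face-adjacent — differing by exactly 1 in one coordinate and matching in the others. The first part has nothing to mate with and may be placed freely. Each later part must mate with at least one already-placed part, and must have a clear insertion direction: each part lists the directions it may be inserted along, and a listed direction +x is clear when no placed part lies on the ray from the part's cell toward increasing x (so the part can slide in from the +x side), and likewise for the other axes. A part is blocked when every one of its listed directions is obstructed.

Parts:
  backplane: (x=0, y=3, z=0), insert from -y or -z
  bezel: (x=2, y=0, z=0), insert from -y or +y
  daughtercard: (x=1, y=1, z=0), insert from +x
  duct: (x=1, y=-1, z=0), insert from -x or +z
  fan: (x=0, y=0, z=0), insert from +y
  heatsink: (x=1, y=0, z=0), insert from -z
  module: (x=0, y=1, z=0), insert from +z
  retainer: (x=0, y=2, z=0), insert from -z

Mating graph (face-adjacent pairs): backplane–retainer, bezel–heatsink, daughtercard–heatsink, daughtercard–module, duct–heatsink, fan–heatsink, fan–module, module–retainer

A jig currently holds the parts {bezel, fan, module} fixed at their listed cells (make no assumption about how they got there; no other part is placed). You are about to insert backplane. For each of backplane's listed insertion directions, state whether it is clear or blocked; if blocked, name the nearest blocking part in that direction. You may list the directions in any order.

-y: blocked by module; -z: clear

-y: nearest on ray is module@(0, 1, 0) ⇒ blocked
-z: ray from backplane(0, 3, 0) has no placed part ⇒ clear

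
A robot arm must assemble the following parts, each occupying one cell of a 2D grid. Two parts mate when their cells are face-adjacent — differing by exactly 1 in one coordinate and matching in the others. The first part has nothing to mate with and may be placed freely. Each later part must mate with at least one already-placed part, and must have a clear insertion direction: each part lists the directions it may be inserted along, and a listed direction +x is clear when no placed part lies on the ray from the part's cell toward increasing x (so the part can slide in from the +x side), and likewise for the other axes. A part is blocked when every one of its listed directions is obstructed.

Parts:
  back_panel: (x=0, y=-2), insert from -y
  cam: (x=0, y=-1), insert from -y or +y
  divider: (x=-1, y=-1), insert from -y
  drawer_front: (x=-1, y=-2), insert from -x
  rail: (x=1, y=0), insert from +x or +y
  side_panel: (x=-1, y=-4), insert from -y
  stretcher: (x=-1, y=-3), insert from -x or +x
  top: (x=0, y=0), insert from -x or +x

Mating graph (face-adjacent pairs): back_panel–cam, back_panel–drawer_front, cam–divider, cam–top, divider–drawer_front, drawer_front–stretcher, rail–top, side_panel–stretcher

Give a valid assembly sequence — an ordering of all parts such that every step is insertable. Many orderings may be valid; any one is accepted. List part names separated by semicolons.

1. rail@(1, 0) [+x clear] — {rail}
2. top@(0, 0) [-x clear] — {rail, top}
3. cam@(0, -1) [-y clear] — {cam, rail, top}
4. divider@(-1, -1) [-y clear] — {cam, divider, rail, top}
5. drawer_front@(-1, -2) [-x clear] — {cam, divider, drawer_front, rail, top}
6. stretcher@(-1, -3) [-x clear] — {cam, divider, drawer_front, rail, stretcher, top}
7. side_panel@(-1, -4) [-y clear] — {cam, divider, drawer_front, rail, side_panel, stretcher, top}
8. back_panel@(0, -2) [-y clear] — {back_panel, cam, divider, drawer_front, rail, side_panel, stretcher, top}

rail; top; cam; divider; drawer_front; stretcher; side_panel; back_panel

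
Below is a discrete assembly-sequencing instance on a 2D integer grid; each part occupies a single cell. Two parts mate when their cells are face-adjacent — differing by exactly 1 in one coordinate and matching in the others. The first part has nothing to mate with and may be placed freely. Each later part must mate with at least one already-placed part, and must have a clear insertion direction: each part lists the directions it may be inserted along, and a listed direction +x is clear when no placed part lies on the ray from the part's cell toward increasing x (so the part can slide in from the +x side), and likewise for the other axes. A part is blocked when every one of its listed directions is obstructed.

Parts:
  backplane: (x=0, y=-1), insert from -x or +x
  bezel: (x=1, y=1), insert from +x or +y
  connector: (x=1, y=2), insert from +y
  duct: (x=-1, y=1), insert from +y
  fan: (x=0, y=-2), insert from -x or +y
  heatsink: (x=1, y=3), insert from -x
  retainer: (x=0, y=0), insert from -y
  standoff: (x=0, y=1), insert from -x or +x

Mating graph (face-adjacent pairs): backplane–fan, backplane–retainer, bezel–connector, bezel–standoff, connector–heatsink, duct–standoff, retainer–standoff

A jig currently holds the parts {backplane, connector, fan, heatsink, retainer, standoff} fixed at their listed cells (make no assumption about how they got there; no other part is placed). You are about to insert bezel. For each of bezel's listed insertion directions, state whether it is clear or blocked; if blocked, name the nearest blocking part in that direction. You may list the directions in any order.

+x: ray from bezel(1, 1) has no placed part ⇒ clear
+y: nearest on ray is connector@(1, 2) ⇒ blocked

+x: clear; +y: blocked by connector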